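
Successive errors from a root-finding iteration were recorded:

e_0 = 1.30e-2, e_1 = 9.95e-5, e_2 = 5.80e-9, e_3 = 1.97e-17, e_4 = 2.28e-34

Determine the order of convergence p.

2

Consecutive ratios: e_4/e_3 = 2.28e-34/1.97e-17 = 1.15736e-17, e_3/e_2 = 1.97e-17/5.80e-9 = 3.39655e-09.
p ≈ ln(1.15736e-17)/ln(3.39655e-09) = -38.9978/-19.5005 ≈ 2.00.
So the convergence is quadratic (order 2).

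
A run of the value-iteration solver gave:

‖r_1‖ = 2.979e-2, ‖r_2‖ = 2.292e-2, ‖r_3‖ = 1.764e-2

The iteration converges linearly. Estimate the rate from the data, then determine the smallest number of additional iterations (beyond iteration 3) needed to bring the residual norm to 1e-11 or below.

82

Rate ρ ≈ ‖r_3‖/‖r_2‖ = 1.764e-2/2.292e-2 = 0.7696.
After j more steps, ‖r_{3+j}‖ ≈ 1.764e-2·ρ^j; need ρ^j ≤ 1e-11/1.764e-2 = 5.66893e-10.
j ≥ ln(5.66893e-10)/ln(0.7696) = -21.2909/-0.26188 = 81.300.
So 82 more iterations are needed.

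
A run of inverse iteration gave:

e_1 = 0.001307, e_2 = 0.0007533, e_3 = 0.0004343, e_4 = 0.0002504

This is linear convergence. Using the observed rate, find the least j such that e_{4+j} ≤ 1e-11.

31

Rate ρ ≈ e_4/e_3 = 0.0002504/0.0004343 = 0.5766.
After j more steps, e_{4+j} ≈ 0.0002504·ρ^j; need ρ^j ≤ 1e-11/0.0002504 = 3.99361e-08.
j ≥ ln(3.99361e-08)/ln(0.5766) = -17.0360/-0.55061 = 30.940.
So 31 more iterations are needed.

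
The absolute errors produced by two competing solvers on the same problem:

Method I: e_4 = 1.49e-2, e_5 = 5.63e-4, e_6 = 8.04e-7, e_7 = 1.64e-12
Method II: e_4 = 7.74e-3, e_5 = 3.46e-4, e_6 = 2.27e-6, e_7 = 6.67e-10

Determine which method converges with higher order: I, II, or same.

Method I: p ≈ ln(1.64e-12/8.04e-7)/ln(8.04e-7/5.63e-4) ≈ 2.00.
Method II: p ≈ ln(6.67e-10/2.27e-6)/ln(2.27e-6/3.46e-4) ≈ 1.62.
Method I has the higher order (≈2.0 vs ≈1.6).

I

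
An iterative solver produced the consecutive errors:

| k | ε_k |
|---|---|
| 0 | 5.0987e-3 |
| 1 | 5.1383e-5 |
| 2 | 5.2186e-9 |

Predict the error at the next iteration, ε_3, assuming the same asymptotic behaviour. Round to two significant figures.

First estimate the order: p ≈ ln(ε_2/ε_1) / ln(ε_1/ε_0) = ln(5.2186e-9/5.1383e-5)/ln(5.1383e-5/5.0987e-3) = ln(0.000101563)/ln(0.0100777) ≈ 2.0000.
Then ε_3 ≈ ε_2·(ε_2/ε_1)^p = 5.2186e-9·(0.000101563)^2.0000 = 5.2186e-9·1.0315e-08 ≈ 5.383e-17.

5.4e-17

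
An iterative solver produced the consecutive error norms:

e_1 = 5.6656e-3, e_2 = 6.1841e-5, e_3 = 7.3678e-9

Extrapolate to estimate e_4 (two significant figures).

First estimate the order: p ≈ ln(e_3/e_2) / ln(e_2/e_1) = ln(7.3678e-9/6.1841e-5)/ln(6.1841e-5/5.6656e-3) = ln(0.000119141)/ln(0.0109152) ≈ 2.0000.
Then e_4 ≈ e_3·(e_3/e_2)^p = 7.3678e-9·(0.000119141)^2.0000 = 7.3678e-9·1.41946e-08 ≈ 1.046e-16.

1.0e-16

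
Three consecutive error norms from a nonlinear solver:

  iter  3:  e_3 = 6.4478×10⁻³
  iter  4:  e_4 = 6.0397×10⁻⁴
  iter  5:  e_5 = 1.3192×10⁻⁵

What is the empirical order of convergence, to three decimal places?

1.615

p ≈ ln(e_5/e_4) / ln(e_4/e_3)
  = ln(1.3192×10⁻⁵/6.0397×10⁻⁴) / ln(6.0397×10⁻⁴/6.4478×10⁻³)
  = ln(0.0218421) / ln(0.0936707)
  = -3.823916 / -2.367970 ≈ 1.614850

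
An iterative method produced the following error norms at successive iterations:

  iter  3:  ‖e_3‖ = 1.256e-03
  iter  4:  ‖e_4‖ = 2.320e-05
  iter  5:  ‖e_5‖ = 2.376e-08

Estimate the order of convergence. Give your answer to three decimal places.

1.725

p ≈ ln(‖e_5‖/‖e_4‖) / ln(‖e_4‖/‖e_3‖)
  = ln(2.376e-08/2.320e-05) / ln(2.320e-05/1.256e-03)
  = ln(0.00102414) / ln(0.0184713)
  = -6.883902 / -3.991537 ≈ 1.724624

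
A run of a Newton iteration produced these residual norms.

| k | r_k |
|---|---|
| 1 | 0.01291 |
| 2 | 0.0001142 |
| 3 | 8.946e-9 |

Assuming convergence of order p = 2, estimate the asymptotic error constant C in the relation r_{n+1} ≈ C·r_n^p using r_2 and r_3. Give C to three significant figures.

C ≈ r_3 / r_2^2
  = 8.946e-9 / (0.0001142)^2
  = 8.946e-9 / 1.30416e-08 ≈ 0.68596

0.686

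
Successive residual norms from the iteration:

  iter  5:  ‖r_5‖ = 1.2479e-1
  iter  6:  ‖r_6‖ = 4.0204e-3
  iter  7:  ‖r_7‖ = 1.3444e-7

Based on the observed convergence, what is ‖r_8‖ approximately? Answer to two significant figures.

First estimate the order: p ≈ ln(‖r_7‖/‖r_6‖) / ln(‖r_6‖/‖r_5‖) = ln(1.3444e-7/4.0204e-3)/ln(4.0204e-3/1.2479e-1) = ln(3.34395e-05)/ln(0.0322173) ≈ 3.0000.
Then ‖r_8‖ ≈ ‖r_7‖·(‖r_7‖/‖r_6‖)^p = 1.3444e-7·(3.34395e-05)^3.0000 = 1.3444e-7·3.73921e-14 ≈ 5.027e-21.

5.0e-21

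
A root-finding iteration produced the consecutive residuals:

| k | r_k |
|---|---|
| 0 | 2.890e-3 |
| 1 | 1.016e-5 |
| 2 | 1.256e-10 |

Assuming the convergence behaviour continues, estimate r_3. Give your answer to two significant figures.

1.9e-20

First estimate the order: p ≈ ln(r_2/r_1) / ln(r_1/r_0) = ln(1.256e-10/1.016e-5)/ln(1.016e-5/2.890e-3) = ln(1.23622e-05)/ln(0.00351557) ≈ 2.0000.
Then r_3 ≈ r_2·(r_2/r_1)^p = 1.256e-10·(1.23622e-05)^2.0000 = 1.256e-10·1.52824e-10 ≈ 1.919e-20.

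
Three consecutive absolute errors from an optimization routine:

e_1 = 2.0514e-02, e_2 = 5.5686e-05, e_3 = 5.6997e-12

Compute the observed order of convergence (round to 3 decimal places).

p ≈ ln(e_3/e_2) / ln(e_2/e_1)
  = ln(5.6997e-12/5.5686e-05) / ln(5.5686e-05/2.0514e-02)
  = ln(1.02354e-07) / ln(0.00271454)
  = -16.094828 / -5.909133 ≈ 2.723721

2.724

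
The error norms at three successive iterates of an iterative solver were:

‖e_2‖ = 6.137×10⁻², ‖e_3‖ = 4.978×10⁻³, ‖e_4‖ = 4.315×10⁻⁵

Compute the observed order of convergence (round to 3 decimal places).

1.890

p ≈ ln(‖e_4‖/‖e_3‖) / ln(‖e_3‖/‖e_2‖)
  = ln(4.315×10⁻⁵/4.978×10⁻³) / ln(4.978×10⁻³/6.137×10⁻²)
  = ln(0.00866814) / ln(0.0811146)
  = -4.748101 / -2.511892 ≈ 1.890249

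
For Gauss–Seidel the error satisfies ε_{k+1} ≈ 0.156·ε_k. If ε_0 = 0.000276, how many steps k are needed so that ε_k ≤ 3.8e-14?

After k steps, ε_k ≈ 0.000276·0.156^k.
Need 0.156^k ≤ 3.8e-14/0.000276 = 1.37681e-10.
k ≥ ln(1.37681e-10)/ln(0.156) = -22.7061/-1.85790 = 12.221.
Smallest integer k = 13.

13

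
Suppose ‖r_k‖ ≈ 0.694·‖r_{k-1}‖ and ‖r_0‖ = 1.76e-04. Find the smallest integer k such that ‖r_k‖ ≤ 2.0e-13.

After k steps, ‖r_k‖ ≈ 1.76e-04·0.694^k.
Need 0.694^k ≤ 2.0e-13/1.76e-04 = 1.13636e-09.
k ≥ ln(1.13636e-09)/ln(0.694) = -20.5954/-0.36528 = 56.383.
Smallest integer k = 57.

57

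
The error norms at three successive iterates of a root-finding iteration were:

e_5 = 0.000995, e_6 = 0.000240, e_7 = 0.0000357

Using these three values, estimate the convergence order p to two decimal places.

p ≈ ln(e_7/e_6) / ln(e_6/e_5)
  = ln(0.0000357/0.000240) / ln(0.000240/0.000995)
  = ln(0.14875) / ln(0.241206)
  = -1.90549 / -1.42210 ≈ 1.33991

1.34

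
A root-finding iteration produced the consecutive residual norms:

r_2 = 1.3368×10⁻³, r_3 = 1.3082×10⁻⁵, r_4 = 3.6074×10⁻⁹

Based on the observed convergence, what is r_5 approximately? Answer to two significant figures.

1.8e-15

First estimate the order: p ≈ ln(r_4/r_3) / ln(r_3/r_2) = ln(3.6074×10⁻⁹/1.3082×10⁻⁵)/ln(1.3082×10⁻⁵/1.3368×10⁻³) = ln(0.000275753)/ln(0.00978606) ≈ 1.7714.
Then r_5 ≈ r_4·(r_4/r_3)^p = 3.6074×10⁻⁹·(0.000275753)^1.7714 = 3.6074×10⁻⁹·4.95151e-07 ≈ 1.786e-15.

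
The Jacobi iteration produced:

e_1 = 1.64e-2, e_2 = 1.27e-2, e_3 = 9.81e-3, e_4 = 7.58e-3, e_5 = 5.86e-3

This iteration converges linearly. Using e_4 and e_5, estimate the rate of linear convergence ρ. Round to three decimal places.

ρ ≈ e_5/e_4 = 5.86e-3/7.58e-3 = 0.77309

0.773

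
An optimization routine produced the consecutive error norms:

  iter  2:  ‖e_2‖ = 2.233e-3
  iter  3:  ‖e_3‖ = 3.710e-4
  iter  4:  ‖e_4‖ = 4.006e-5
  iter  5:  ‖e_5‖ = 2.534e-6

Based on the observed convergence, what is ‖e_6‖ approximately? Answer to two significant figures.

First estimate the order: p ≈ ln(‖e_5‖/‖e_4‖) / ln(‖e_4‖/‖e_3‖) = ln(2.534e-6/4.006e-5)/ln(4.006e-5/3.710e-4) = ln(0.0632551)/ln(0.107978) ≈ 1.2402.
Then ‖e_6‖ ≈ ‖e_5‖·(‖e_5‖/‖e_4‖)^p = 2.534e-6·(0.0632551)^1.2402 = 2.534e-6·0.0325926 ≈ 8.259e-08.

8.3e-8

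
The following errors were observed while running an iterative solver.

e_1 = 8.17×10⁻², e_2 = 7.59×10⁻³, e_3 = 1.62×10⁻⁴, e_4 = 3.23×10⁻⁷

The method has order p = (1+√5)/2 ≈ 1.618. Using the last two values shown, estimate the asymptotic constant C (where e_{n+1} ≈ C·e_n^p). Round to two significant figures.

C ≈ e_4 / e_3^1.618
  = 3.23×10⁻⁷ / (1.62×10⁻⁴)^1.618
  = 3.23×10⁻⁷ / 7.36199e-07 ≈ 0.43874

0.44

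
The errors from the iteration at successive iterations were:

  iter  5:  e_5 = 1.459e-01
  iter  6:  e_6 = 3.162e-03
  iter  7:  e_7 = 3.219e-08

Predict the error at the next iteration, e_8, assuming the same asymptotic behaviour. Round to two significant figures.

First estimate the order: p ≈ ln(e_7/e_6) / ln(e_6/e_5) = ln(3.219e-08/3.162e-03)/ln(3.162e-03/1.459e-01) = ln(1.01803e-05)/ln(0.0216724) ≈ 3.0000.
Then e_8 ≈ e_7·(e_7/e_6)^p = 3.219e-08·(1.01803e-05)^3.0000 = 3.219e-08·1.05507e-15 ≈ 3.396e-23.

3.4e-23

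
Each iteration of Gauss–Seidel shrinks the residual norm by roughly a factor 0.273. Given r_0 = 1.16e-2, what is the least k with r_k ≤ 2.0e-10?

After k steps, r_k ≈ 1.16e-2·0.273^k.
Need 0.273^k ≤ 2.0e-10/1.16e-2 = 1.72414e-08.
k ≥ ln(1.72414e-08)/ln(0.273) = -17.8760/-1.29828 = 13.769.
Smallest integer k = 14.

14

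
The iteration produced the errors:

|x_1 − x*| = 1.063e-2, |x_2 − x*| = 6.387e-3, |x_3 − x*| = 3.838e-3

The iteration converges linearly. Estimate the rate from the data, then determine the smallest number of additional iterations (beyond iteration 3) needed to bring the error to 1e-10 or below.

35

Rate ρ ≈ |x_3 − x*|/|x_2 − x*| = 3.838e-3/6.387e-3 = 0.6009.
After j more steps, |x_{3+j} − x*| ≈ 3.838e-3·ρ^j; need ρ^j ≤ 1e-10/3.838e-3 = 2.60552e-08.
j ≥ ln(2.60552e-08)/ln(0.6009) = -17.4630/-0.50933 = 34.286.
So 35 more iterations are needed.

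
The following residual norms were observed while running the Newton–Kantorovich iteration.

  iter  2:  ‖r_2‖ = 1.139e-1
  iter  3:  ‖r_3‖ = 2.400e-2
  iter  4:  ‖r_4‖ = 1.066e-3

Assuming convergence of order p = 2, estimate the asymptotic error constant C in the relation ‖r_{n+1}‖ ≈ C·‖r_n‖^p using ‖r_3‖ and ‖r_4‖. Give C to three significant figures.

C ≈ ‖r_4‖ / ‖r_3‖^2
  = 1.066e-3 / (2.400e-2)^2
  = 1.066e-3 / 0.000576 ≈ 1.8507

1.85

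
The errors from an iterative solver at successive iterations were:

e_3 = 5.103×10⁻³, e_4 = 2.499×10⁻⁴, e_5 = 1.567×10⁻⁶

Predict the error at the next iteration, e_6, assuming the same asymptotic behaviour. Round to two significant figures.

3.1e-10

First estimate the order: p ≈ ln(e_5/e_4) / ln(e_4/e_3) = ln(1.567×10⁻⁶/2.499×10⁻⁴)/ln(2.499×10⁻⁴/5.103×10⁻³) = ln(0.00627051)/ln(0.0489712) ≈ 1.6814.
Then e_6 ≈ e_5·(e_5/e_4)^p = 1.567×10⁻⁶·(0.00627051)^1.6814 = 1.567×10⁻⁶·0.000197872 ≈ 3.101e-10.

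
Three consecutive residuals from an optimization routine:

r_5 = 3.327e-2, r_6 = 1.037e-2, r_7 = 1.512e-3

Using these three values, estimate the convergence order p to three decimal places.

1.652

p ≈ ln(r_7/r_6) / ln(r_6/r_5)
  = ln(1.512e-3/1.037e-2) / ln(1.037e-2/3.327e-2)
  = ln(0.145805) / ln(0.311692)
  = -1.925485 / -1.165740 ≈ 1.651728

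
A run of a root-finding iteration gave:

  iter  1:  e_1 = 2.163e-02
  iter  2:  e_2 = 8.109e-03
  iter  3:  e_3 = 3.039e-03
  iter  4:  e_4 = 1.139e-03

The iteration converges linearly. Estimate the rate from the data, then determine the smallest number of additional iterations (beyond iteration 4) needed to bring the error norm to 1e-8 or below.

12

Rate ρ ≈ e_4/e_3 = 1.139e-03/3.039e-03 = 0.3748.
After j more steps, e_{4+j} ≈ 1.139e-03·ρ^j; need ρ^j ≤ 1e-8/1.139e-03 = 8.77963e-06.
j ≥ ln(8.77963e-06)/ln(0.3748) = -11.6431/-0.98136 = 11.864.
So 12 more iterations are needed.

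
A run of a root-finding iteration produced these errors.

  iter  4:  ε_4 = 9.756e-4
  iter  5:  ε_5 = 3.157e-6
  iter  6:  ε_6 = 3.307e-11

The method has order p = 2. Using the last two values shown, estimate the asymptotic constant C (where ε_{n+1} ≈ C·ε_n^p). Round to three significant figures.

C ≈ ε_6 / ε_5^2
  = 3.307e-11 / (3.157e-6)^2
  = 3.307e-11 / 9.96665e-12 ≈ 3.3181

3.32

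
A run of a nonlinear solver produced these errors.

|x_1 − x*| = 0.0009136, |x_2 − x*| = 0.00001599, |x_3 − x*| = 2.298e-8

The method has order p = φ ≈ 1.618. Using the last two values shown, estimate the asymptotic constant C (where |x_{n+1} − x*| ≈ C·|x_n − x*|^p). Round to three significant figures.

1.32

C ≈ |x_3 − x*| / |x_2 − x*|^1.618
  = 2.298e-8 / (0.00001599)^1.618
  = 2.298e-8 / 1.73711e-08 ≈ 1.3229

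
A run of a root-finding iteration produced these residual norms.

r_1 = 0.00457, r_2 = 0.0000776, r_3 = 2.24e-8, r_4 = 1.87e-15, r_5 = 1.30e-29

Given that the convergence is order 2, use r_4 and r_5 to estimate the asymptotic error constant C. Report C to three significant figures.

C ≈ r_5 / r_4^2
  = 1.30e-29 / (1.87e-15)^2
  = 1.30e-29 / 3.4969e-30 ≈ 3.7176

3.72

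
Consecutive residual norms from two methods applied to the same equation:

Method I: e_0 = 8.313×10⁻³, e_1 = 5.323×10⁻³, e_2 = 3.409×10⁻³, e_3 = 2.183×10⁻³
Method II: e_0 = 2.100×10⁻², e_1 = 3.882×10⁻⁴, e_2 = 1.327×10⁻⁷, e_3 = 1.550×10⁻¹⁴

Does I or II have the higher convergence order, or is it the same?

Method I: p ≈ ln(2.183×10⁻³/3.409×10⁻³)/ln(3.409×10⁻³/5.323×10⁻³) ≈ 1.00.
Method II: p ≈ ln(1.550×10⁻¹⁴/1.327×10⁻⁷)/ln(1.327×10⁻⁷/3.882×10⁻⁴) ≈ 2.00.
Method II has the higher order (≈2.0 vs ≈1.0).

II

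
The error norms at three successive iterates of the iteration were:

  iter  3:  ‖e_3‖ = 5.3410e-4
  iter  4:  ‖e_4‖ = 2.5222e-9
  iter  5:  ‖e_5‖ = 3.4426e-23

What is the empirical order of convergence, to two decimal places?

p ≈ ln(‖e_5‖/‖e_4‖) / ln(‖e_4‖/‖e_3‖)
  = ln(3.4426e-23/2.5222e-9) / ln(2.5222e-9/5.3410e-4)
  = ln(1.36492e-14) / ln(4.72234e-06)
  = -31.92510 / -12.26321 ≈ 2.60332

2.60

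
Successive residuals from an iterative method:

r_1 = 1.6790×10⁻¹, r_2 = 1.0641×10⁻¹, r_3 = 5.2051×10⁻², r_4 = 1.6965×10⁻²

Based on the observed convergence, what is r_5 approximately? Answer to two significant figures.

First estimate the order: p ≈ ln(r_4/r_3) / ln(r_3/r_2) = ln(1.6965×10⁻²/5.2051×10⁻²)/ln(5.2051×10⁻²/1.0641×10⁻¹) = ln(0.32593)/ln(0.489155) ≈ 1.5678.
Then r_5 ≈ r_4·(r_4/r_3)^p = 1.6965×10⁻²·(0.32593)^1.5678 = 1.6965×10⁻²·0.172455 ≈ 0.002926.

2.9e-3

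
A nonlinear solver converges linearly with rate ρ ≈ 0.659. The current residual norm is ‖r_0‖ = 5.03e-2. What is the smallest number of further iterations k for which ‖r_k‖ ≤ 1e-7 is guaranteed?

32

After k steps, ‖r_k‖ ≈ 5.03e-2·0.659^k.
Need 0.659^k ≤ 1e-7/5.03e-2 = 1.98807e-06.
k ≥ ln(1.98807e-06)/ln(0.659) = -13.1283/-0.41703 = 31.480.
Smallest integer k = 32.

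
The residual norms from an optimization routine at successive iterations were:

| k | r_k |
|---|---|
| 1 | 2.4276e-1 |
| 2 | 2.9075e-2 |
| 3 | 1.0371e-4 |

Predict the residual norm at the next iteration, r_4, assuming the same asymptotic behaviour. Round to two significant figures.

3.3e-11

First estimate the order: p ≈ ln(r_3/r_2) / ln(r_2/r_1) = ln(1.0371e-4/2.9075e-2)/ln(2.9075e-2/2.4276e-1) = ln(0.00356698)/ln(0.119768) ≈ 2.6558.
Then r_4 ≈ r_3·(r_3/r_2)^p = 1.0371e-4·(0.00356698)^2.6558 = 1.0371e-4·3.15791e-07 ≈ 3.275e-11.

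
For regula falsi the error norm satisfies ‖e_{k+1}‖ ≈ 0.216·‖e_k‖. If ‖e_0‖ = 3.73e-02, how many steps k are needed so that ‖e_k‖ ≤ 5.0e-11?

After k steps, ‖e_k‖ ≈ 3.73e-02·0.216^k.
Need 0.216^k ≤ 5.0e-11/3.73e-02 = 1.34048e-09.
k ≥ ln(1.34048e-09)/ln(0.216) = -20.4302/-1.53248 = 13.331.
Smallest integer k = 14.

14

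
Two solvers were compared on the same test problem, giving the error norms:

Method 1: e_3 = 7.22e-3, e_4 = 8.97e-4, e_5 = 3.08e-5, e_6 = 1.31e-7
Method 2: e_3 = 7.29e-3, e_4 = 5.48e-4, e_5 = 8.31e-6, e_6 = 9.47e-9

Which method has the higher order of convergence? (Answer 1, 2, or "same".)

same

Method 1: p ≈ ln(1.31e-7/3.08e-5)/ln(3.08e-5/8.97e-4) ≈ 1.62.
Method 2: p ≈ ln(9.47e-9/8.31e-6)/ln(8.31e-6/5.48e-4) ≈ 1.62.
Both orders ≈ 1.6 — effectively the same.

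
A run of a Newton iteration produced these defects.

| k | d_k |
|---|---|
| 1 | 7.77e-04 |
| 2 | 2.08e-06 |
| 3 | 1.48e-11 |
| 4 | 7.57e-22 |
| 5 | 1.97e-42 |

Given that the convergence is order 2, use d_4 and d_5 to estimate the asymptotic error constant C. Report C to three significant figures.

C ≈ d_5 / d_4^2
  = 1.97e-42 / (7.57e-22)^2
  = 1.97e-42 / 5.73049e-43 ≈ 3.4378

3.44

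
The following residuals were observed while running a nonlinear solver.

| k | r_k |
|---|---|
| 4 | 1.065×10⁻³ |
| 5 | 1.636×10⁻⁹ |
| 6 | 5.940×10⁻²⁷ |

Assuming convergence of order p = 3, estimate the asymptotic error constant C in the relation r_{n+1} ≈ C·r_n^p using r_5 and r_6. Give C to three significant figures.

C ≈ r_6 / r_5^3
  = 5.940×10⁻²⁷ / (1.636×10⁻⁹)^3
  = 5.940×10⁻²⁷ / 4.37875e-27 ≈ 1.3566

1.36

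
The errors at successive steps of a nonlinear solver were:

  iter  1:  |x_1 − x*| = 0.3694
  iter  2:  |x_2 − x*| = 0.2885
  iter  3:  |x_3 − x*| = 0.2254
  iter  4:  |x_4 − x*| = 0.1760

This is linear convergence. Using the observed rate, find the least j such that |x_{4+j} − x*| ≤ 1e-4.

Rate ρ ≈ |x_4 − x*|/|x_3 − x*| = 0.1760/0.2254 = 0.7808.
After j more steps, |x_{4+j} − x*| ≈ 0.1760·ρ^j; need ρ^j ≤ 1e-4/0.1760 = 0.000568182.
j ≥ ln(0.000568182)/ln(0.7808) = -7.4731/-0.24744 = 30.202.
So 31 more iterations are needed.

31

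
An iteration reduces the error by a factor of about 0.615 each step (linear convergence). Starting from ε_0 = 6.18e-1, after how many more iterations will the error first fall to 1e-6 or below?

28

After k steps, ε_k ≈ 6.18e-1·0.615^k.
Need 0.615^k ≤ 1e-6/6.18e-1 = 1.61812e-06.
k ≥ ln(1.61812e-06)/ln(0.615) = -13.3342/-0.48613 = 27.429.
Smallest integer k = 28.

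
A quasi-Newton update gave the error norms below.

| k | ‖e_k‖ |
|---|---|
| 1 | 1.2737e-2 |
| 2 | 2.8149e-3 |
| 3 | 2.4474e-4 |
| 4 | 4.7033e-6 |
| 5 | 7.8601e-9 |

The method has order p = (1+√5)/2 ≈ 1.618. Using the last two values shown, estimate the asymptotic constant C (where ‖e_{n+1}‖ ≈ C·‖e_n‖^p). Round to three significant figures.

3.28

C ≈ ‖e_5‖ / ‖e_4‖^1.618
  = 7.8601e-9 / (4.7033e-6)^1.618
  = 7.8601e-9 / 2.39854e-09 ≈ 3.277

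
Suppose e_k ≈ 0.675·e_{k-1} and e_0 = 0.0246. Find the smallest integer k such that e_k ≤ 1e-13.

After k steps, e_k ≈ 0.0246·0.675^k.
Need 0.675^k ≤ 1e-13/0.0246 = 4.06504e-12.
k ≥ ln(4.06504e-12)/ln(0.675) = -26.2286/-0.39304 = 66.733.
Smallest integer k = 67.

67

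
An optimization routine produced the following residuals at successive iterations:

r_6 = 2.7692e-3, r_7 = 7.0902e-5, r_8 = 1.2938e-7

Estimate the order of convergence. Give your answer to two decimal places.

1.72

p ≈ ln(r_8/r_7) / ln(r_7/r_6)
  = ln(1.2938e-7/7.0902e-5) / ln(7.0902e-5/2.7692e-3)
  = ln(0.00182477) / ln(0.0256038)
  = -6.30630 / -3.66501 ≈ 1.72068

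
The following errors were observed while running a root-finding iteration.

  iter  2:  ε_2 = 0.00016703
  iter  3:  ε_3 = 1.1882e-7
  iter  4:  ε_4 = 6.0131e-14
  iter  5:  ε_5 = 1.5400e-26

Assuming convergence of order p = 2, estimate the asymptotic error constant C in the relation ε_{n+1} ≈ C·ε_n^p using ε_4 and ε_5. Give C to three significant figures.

C ≈ ε_5 / ε_4^2
  = 1.5400e-26 / (6.0131e-14)^2
  = 1.5400e-26 / 3.61574e-27 ≈ 4.2592

4.26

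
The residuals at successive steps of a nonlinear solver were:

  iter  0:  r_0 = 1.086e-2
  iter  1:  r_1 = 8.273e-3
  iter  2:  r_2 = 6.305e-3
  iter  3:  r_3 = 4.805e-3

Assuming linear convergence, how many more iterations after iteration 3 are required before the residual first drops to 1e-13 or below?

91

Rate ρ ≈ r_3/r_2 = 4.805e-3/6.305e-3 = 0.7621.
After j more steps, r_{3+j} ≈ 4.805e-3·ρ^j; need ρ^j ≤ 1e-13/4.805e-3 = 2.08117e-11.
j ≥ ln(2.08117e-11)/ln(0.7621) = -24.5955/-0.27168 = 90.531.
So 91 more iterations are needed.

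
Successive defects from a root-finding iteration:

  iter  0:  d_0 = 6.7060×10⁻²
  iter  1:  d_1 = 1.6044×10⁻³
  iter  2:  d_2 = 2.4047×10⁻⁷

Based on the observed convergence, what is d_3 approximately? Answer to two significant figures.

First estimate the order: p ≈ ln(d_2/d_1) / ln(d_1/d_0) = ln(2.4047×10⁻⁷/1.6044×10⁻³)/ln(1.6044×10⁻³/6.7060×10⁻²) = ln(0.000149882)/ln(0.0239248) ≈ 2.3590.
Then d_3 ≈ d_2·(d_2/d_1)^p = 2.4047×10⁻⁷·(0.000149882)^2.3590 = 2.4047×10⁻⁷·9.51904e-10 ≈ 2.289e-16.

2.3e-16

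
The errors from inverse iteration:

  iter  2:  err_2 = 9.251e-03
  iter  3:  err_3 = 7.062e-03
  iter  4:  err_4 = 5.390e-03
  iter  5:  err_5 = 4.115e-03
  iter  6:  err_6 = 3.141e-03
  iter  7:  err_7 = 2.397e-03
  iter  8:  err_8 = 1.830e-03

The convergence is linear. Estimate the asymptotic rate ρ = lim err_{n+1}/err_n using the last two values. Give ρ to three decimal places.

ρ ≈ err_8/err_7 = 1.830e-03/2.397e-03 = 0.76345

0.763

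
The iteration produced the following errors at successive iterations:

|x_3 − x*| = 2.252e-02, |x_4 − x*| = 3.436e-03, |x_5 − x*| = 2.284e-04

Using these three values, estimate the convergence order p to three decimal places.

1.442

p ≈ ln(|x_5 − x*|/|x_4 − x*|) / ln(|x_4 − x*|/|x_3 − x*|)
  = ln(2.284e-04/3.436e-03) / ln(3.436e-03/2.252e-02)
  = ln(0.0664726) / ln(0.152575)
  = -2.710965 / -1.880099 ≈ 1.441927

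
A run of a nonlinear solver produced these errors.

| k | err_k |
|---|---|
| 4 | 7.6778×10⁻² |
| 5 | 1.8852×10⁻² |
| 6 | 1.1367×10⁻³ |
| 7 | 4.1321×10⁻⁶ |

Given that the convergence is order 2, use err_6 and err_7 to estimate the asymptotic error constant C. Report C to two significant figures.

C ≈ err_7 / err_6^2
  = 4.1321×10⁻⁶ / (1.1367×10⁻³)^2
  = 4.1321×10⁻⁶ / 1.29209e-06 ≈ 3.198

3.2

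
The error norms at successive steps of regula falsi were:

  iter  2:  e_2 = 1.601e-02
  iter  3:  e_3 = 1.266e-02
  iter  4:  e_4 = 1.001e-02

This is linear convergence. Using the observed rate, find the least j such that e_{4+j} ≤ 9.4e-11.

Rate ρ ≈ e_4/e_3 = 1.001e-02/1.266e-02 = 0.7907.
After j more steps, e_{4+j} ≈ 1.001e-02·ρ^j; need ρ^j ≤ 9.4e-11/1.001e-02 = 9.39061e-09.
j ≥ ln(9.39061e-09)/ln(0.7907) = -18.4836/-0.23484 = 78.707.
So 79 more iterations are needed.

79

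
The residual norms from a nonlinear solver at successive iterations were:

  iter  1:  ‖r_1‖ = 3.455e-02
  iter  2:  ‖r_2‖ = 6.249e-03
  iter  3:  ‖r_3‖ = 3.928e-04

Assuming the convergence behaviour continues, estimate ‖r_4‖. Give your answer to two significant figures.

First estimate the order: p ≈ ln(‖r_3‖/‖r_2‖) / ln(‖r_2‖/‖r_1‖) = ln(3.928e-04/6.249e-03)/ln(6.249e-03/3.455e-02) = ln(0.0628581)/ln(0.180868) ≈ 1.6181.
Then ‖r_4‖ ≈ ‖r_3‖·(‖r_3‖/‖r_2‖)^p = 3.928e-04·(0.0628581)^1.6181 = 3.928e-04·0.0113665 ≈ 4.465e-06.

4.5e-6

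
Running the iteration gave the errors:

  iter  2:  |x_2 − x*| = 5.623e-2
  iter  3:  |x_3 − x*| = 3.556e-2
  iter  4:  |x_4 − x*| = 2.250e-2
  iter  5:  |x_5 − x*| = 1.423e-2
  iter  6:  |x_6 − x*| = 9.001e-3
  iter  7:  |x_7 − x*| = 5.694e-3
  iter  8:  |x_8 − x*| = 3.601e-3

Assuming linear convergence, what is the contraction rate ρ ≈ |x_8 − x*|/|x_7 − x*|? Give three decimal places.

0.632

ρ ≈ |x_8 − x*|/|x_7 − x*| = 3.601e-3/5.694e-3 = 0.63242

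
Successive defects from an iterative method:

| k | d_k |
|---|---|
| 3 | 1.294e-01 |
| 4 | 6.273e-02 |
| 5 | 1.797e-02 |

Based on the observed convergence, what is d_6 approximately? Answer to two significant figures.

First estimate the order: p ≈ ln(d_5/d_4) / ln(d_4/d_3) = ln(1.797e-02/6.273e-02)/ln(6.273e-02/1.294e-01) = ln(0.286466)/ln(0.484776) ≈ 1.7265.
Then d_6 ≈ d_5·(d_5/d_4)^p = 1.797e-02·(0.286466)^1.7265 = 1.797e-02·0.115515 ≈ 0.002076.

2.1e-3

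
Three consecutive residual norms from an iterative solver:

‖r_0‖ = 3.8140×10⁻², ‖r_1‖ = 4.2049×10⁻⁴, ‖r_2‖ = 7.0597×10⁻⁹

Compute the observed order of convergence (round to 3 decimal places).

2.439

p ≈ ln(‖r_2‖/‖r_1‖) / ln(‖r_1‖/‖r_0‖)
  = ln(7.0597×10⁻⁹/4.2049×10⁻⁴) / ln(4.2049×10⁻⁴/3.8140×10⁻²)
  = ln(1.67892e-05) / ln(0.0110249)
  = -10.994775 / -4.507599 ≈ 2.439164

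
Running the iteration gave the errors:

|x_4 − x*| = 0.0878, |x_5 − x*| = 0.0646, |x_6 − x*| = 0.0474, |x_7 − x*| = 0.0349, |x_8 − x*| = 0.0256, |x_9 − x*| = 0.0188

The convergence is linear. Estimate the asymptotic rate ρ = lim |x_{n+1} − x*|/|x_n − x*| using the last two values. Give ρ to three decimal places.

ρ ≈ |x_9 − x*|/|x_8 − x*| = 0.0188/0.0256 = 0.73438

0.734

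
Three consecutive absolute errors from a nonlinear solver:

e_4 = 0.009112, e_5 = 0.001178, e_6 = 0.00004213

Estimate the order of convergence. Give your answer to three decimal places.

p ≈ ln(e_6/e_5) / ln(e_5/e_4)
  = ln(0.00004213/0.001178) / ln(0.001178/0.009112)
  = ln(0.035764) / ln(0.12928)
  = -3.330813 / -2.045775 ≈ 1.628142

1.628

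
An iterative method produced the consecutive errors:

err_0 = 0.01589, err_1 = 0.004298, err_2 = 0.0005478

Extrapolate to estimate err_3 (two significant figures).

2.1e-5

First estimate the order: p ≈ ln(err_2/err_1) / ln(err_1/err_0) = ln(0.0005478/0.004298)/ln(0.004298/0.01589) = ln(0.127455)/ln(0.270485) ≈ 1.5755.
Then err_3 ≈ err_2·(err_2/err_1)^p = 0.0005478·(0.127455)^1.5755 = 0.0005478·0.0389484 ≈ 2.134e-05.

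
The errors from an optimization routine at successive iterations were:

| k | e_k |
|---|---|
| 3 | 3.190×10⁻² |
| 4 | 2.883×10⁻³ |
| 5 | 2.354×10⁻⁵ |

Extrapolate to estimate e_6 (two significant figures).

First estimate the order: p ≈ ln(e_5/e_4) / ln(e_4/e_3) = ln(2.354×10⁻⁵/2.883×10⁻³)/ln(2.883×10⁻³/3.190×10⁻²) = ln(0.00816511)/ln(0.0903762) ≈ 2.0001.
Then e_6 ≈ e_5·(e_5/e_4)^p = 2.354×10⁻⁵·(0.00816511)^2.0001 = 2.354×10⁻⁵·6.6637e-05 ≈ 1.569e-09.

1.6e-9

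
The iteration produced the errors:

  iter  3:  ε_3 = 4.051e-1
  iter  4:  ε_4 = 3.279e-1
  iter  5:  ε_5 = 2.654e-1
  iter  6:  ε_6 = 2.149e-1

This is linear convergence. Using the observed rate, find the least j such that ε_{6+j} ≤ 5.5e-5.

40

Rate ρ ≈ ε_6/ε_5 = 2.149e-1/2.654e-1 = 0.8097.
After j more steps, ε_{6+j} ≈ 2.149e-1·ρ^j; need ρ^j ≤ 5.5e-5/2.149e-1 = 0.000255933.
j ≥ ln(0.000255933)/ln(0.8097) = -8.2706/-0.21109 = 39.180.
So 40 more iterations are needed.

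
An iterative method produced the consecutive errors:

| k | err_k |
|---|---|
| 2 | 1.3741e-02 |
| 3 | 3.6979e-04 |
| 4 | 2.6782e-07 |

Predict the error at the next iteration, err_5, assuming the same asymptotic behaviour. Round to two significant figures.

1.4e-13

First estimate the order: p ≈ ln(err_4/err_3) / ln(err_3/err_2) = ln(2.6782e-07/3.6979e-04)/ln(3.6979e-04/1.3741e-02) = ln(0.000724249)/ln(0.0269114) ≈ 2.0000.
Then err_5 ≈ err_4·(err_4/err_3)^p = 2.6782e-07·(0.000724249)^2.0000 = 2.6782e-07·5.24537e-07 ≈ 1.405e-13.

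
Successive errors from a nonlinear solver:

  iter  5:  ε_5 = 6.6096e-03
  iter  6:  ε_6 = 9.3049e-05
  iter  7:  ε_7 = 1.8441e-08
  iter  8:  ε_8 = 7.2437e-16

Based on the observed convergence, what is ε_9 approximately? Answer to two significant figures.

First estimate the order: p ≈ ln(ε_8/ε_7) / ln(ε_7/ε_6) = ln(7.2437e-16/1.8441e-08)/ln(1.8441e-08/9.3049e-05) = ln(3.92804e-08)/ln(0.000198186) ≈ 2.0000.
Then ε_9 ≈ ε_8·(ε_8/ε_7)^p = 7.2437e-16·(3.92804e-08)^2.0000 = 7.2437e-16·1.54295e-15 ≈ 1.118e-30.

1.1e-30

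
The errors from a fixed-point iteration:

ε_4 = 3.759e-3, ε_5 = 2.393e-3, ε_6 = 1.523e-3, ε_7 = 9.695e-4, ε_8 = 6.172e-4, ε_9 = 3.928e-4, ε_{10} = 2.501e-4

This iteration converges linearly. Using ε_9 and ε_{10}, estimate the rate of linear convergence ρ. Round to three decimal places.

ρ ≈ ε_{10}/ε_9 = 2.501e-4/3.928e-4 = 0.63671

0.637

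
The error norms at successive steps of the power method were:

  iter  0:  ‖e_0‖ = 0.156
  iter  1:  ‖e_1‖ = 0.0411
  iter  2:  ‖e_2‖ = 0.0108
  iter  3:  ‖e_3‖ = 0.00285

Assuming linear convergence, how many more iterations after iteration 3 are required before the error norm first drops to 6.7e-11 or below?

14

Rate ρ ≈ ‖e_3‖/‖e_2‖ = 0.00285/0.0108 = 0.2639.
After j more steps, ‖e_{3+j}‖ ≈ 0.00285·ρ^j; need ρ^j ≤ 6.7e-11/0.00285 = 2.35088e-08.
j ≥ ln(2.35088e-08)/ln(0.2639) = -17.5659/-1.33219 = 13.186.
So 14 more iterations are needed.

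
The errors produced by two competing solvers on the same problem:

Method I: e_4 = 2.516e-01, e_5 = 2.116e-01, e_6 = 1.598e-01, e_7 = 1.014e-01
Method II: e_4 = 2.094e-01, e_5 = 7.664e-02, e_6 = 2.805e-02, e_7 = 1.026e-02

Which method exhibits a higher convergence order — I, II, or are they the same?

I

Method I: p ≈ ln(1.014e-01/1.598e-01)/ln(1.598e-01/2.116e-01) ≈ 1.62.
Method II: p ≈ ln(1.026e-02/2.805e-02)/ln(2.805e-02/7.664e-02) ≈ 1.00.
Method I has the higher order (≈1.6 vs ≈1.0).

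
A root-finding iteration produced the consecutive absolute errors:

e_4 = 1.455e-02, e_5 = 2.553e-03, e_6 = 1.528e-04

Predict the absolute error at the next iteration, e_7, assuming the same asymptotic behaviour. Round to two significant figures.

1.6e-6

First estimate the order: p ≈ ln(e_6/e_5) / ln(e_5/e_4) = ln(1.528e-04/2.553e-03)/ln(2.553e-03/1.455e-02) = ln(0.0598512)/ln(0.175464) ≈ 1.6180.
Then e_7 ≈ e_6·(e_6/e_5)^p = 1.528e-04·(0.0598512)^1.6180 = 1.528e-04·0.0105028 ≈ 1.605e-06.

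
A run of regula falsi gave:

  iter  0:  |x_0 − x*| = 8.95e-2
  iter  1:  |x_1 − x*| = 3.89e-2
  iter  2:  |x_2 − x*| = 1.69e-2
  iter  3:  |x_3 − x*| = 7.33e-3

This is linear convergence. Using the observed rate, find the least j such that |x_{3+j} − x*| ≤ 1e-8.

17

Rate ρ ≈ |x_3 − x*|/|x_2 − x*| = 7.33e-3/1.69e-2 = 0.4337.
After j more steps, |x_{3+j} − x*| ≈ 7.33e-3·ρ^j; need ρ^j ≤ 1e-8/7.33e-3 = 1.36426e-06.
j ≥ ln(1.36426e-06)/ln(0.4337) = -13.5049/-0.83540 = 16.166.
So 17 more iterations are needed.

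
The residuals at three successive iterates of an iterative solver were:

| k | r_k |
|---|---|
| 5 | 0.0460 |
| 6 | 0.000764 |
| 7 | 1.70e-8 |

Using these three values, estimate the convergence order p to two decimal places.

2.61

p ≈ ln(r_7/r_6) / ln(r_6/r_5)
  = ln(1.70e-8/0.000764) / ln(0.000764/0.0460)
  = ln(2.22513e-05) / ln(0.0166087)
  = -10.71311 / -4.09783 ≈ 2.61434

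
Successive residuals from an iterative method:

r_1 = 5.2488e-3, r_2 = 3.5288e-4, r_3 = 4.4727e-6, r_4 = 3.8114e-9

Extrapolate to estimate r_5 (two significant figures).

4.1e-14

First estimate the order: p ≈ ln(r_4/r_3) / ln(r_3/r_2) = ln(3.8114e-9/4.4727e-6)/ln(4.4727e-6/3.5288e-4) = ln(0.000852147)/ln(0.0126748) ≈ 1.6180.
Then r_5 ≈ r_4·(r_4/r_3)^p = 3.8114e-9·(0.000852147)^1.6180 = 3.8114e-9·1.08037e-05 ≈ 4.118e-14.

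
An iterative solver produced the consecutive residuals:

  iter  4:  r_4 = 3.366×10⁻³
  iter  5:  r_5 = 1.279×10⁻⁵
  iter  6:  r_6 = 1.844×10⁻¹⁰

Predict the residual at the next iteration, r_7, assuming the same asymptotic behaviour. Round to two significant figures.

3.8e-20

First estimate the order: p ≈ ln(r_6/r_5) / ln(r_5/r_4) = ln(1.844×10⁻¹⁰/1.279×10⁻⁵)/ln(1.279×10⁻⁵/3.366×10⁻³) = ln(1.44175e-05)/ln(0.00379976) ≈ 2.0003.
Then r_7 ≈ r_6·(r_6/r_5)^p = 1.844×10⁻¹⁰·(1.44175e-05)^2.0003 = 1.844×10⁻¹⁰·2.0717e-10 ≈ 3.82e-20.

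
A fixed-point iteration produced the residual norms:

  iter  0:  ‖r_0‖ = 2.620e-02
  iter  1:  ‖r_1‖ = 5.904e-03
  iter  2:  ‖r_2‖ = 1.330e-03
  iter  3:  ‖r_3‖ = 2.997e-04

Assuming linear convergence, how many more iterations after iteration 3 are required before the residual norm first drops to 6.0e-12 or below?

12

Rate ρ ≈ ‖r_3‖/‖r_2‖ = 2.997e-04/1.330e-03 = 0.2253.
After j more steps, ‖r_{3+j}‖ ≈ 2.997e-04·ρ^j; need ρ^j ≤ 6.0e-12/2.997e-04 = 2.002e-08.
j ≥ ln(2.002e-08)/ln(0.2253) = -17.7265/-1.49032 = 11.894.
So 12 more iterations are needed.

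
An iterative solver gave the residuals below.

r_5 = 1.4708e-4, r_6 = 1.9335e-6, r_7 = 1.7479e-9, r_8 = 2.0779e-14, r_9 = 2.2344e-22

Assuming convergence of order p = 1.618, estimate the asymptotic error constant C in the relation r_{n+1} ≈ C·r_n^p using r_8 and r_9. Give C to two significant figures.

3.1

C ≈ r_9 / r_8^1.618
  = 2.2344e-22 / (2.0779e-14)^1.618
  = 2.2344e-22 / 7.2764e-23 ≈ 3.0707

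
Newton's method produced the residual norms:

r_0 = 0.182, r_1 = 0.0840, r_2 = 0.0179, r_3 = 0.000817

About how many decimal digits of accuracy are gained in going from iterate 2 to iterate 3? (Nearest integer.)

1

Digits gained ≈ log₁₀(r_2/r_3) = log₁₀(0.0179/0.000817) = log₁₀(21.9094) ≈ 1.341.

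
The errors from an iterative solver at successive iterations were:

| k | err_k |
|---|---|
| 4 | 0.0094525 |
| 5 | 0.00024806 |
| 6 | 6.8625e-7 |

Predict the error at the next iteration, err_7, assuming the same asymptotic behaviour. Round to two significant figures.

5.0e-11

First estimate the order: p ≈ ln(err_6/err_5) / ln(err_5/err_4) = ln(6.8625e-7/0.00024806)/ln(0.00024806/0.0094525) = ln(0.00276647)/ln(0.0262428) ≈ 1.6180.
Then err_7 ≈ err_6·(err_6/err_5)^p = 6.8625e-7·(0.00276647)^1.6180 = 6.8625e-7·7.26167e-05 ≈ 4.983e-11.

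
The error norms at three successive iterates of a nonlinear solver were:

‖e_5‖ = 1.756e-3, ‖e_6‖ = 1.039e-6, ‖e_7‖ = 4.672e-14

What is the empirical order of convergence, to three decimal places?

2.276

p ≈ ln(‖e_7‖/‖e_6‖) / ln(‖e_6‖/‖e_5‖)
  = ln(4.672e-14/1.039e-6) / ln(1.039e-6/1.756e-3)
  = ln(4.49663e-08) / ln(0.000591686)
  = -16.917353 / -7.432534 ≈ 2.276122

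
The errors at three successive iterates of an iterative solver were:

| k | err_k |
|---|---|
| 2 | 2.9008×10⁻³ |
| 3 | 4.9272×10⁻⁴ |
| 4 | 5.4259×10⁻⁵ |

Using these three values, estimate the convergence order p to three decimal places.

1.244

p ≈ ln(err_4/err_3) / ln(err_3/err_2)
  = ln(5.4259×10⁻⁵/4.9272×10⁻⁴) / ln(4.9272×10⁻⁴/2.9008×10⁻³)
  = ln(0.110121) / ln(0.169857)
  = -2.206176 / -1.772798 ≈ 1.244460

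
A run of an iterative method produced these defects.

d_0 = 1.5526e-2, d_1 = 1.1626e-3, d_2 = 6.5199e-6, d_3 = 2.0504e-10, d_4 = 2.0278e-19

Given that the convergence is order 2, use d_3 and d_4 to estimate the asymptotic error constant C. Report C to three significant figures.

4.82

C ≈ d_4 / d_3^2
  = 2.0278e-19 / (2.0504e-10)^2
  = 2.0278e-19 / 4.20414e-20 ≈ 4.8233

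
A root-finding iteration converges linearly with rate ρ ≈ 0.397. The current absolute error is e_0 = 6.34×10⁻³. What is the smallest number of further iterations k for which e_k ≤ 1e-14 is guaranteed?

30

After k steps, e_k ≈ 6.34×10⁻³·0.397^k.
Need 0.397^k ≤ 1e-14/6.34×10⁻³ = 1.57729e-12.
k ≥ ln(1.57729e-12)/ln(0.397) = -27.1753/-0.92382 = 29.416.
Smallest integer k = 30.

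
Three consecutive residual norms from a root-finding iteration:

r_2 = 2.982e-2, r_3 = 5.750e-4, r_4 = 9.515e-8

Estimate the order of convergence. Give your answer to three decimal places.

2.205

p ≈ ln(r_4/r_3) / ln(r_3/r_2)
  = ln(9.515e-8/5.750e-4) / ln(5.750e-4/2.982e-2)
  = ln(0.000165478) / ln(0.0192824)
  = -8.706672 / -3.948563 ≈ 2.205023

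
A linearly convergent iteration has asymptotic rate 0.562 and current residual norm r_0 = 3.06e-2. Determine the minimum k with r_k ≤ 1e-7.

After k steps, r_k ≈ 3.06e-2·0.562^k.
Need 0.562^k ≤ 1e-7/3.06e-2 = 3.26797e-06.
k ≥ ln(3.26797e-06)/ln(0.562) = -12.6313/-0.57625 = 21.920.
Smallest integer k = 22.

22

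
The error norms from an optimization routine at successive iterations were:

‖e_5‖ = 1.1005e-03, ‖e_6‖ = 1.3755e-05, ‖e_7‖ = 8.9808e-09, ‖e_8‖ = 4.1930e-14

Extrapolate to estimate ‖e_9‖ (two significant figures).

5.0e-23

First estimate the order: p ≈ ln(‖e_8‖/‖e_7‖) / ln(‖e_7‖/‖e_6‖) = ln(4.1930e-14/8.9808e-09)/ln(8.9808e-09/1.3755e-05) = ln(4.66885e-06)/ln(0.000652912) ≈ 1.6736.
Then ‖e_9‖ ≈ ‖e_8‖·(‖e_8‖/‖e_7‖)^p = 4.1930e-14·(4.66885e-06)^1.6736 = 4.1930e-14·1.19781e-09 ≈ 5.022e-23.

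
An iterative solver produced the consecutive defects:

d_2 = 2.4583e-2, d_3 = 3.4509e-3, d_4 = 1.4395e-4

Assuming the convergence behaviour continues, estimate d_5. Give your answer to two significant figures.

8.4e-7

First estimate the order: p ≈ ln(d_4/d_3) / ln(d_3/d_2) = ln(1.4395e-4/3.4509e-3)/ln(3.4509e-3/2.4583e-2) = ln(0.0417138)/ln(0.140377) ≈ 1.6181.
Then d_5 ≈ d_4·(d_4/d_3)^p = 1.4395e-4·(0.0417138)^1.6181 = 1.4395e-4·0.0058543 ≈ 8.427e-07.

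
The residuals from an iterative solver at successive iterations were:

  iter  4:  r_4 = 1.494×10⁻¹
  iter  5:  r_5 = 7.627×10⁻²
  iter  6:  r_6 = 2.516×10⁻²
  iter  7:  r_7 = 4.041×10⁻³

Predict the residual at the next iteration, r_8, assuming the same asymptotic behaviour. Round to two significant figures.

First estimate the order: p ≈ ln(r_7/r_6) / ln(r_6/r_5) = ln(4.041×10⁻³/2.516×10⁻²)/ln(2.516×10⁻²/7.627×10⁻²) = ln(0.160612)/ln(0.329881) ≈ 1.6490.
Then r_8 ≈ r_7·(r_7/r_6)^p = 4.041×10⁻³·(0.160612)^1.6490 = 4.041×10⁻³·0.0490149 ≈ 0.0001981.

2.0e-4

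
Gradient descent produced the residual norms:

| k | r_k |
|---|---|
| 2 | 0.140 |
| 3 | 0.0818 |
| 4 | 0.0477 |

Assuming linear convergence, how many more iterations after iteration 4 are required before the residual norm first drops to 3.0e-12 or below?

Rate ρ ≈ r_4/r_3 = 0.0477/0.0818 = 0.5831.
After j more steps, r_{4+j} ≈ 0.0477·ρ^j; need ρ^j ≤ 3.0e-12/0.0477 = 6.28931e-11.
j ≥ ln(6.28931e-11)/ln(0.5831) = -23.4896/-0.53940 = 43.548.
So 44 more iterations are needed.

44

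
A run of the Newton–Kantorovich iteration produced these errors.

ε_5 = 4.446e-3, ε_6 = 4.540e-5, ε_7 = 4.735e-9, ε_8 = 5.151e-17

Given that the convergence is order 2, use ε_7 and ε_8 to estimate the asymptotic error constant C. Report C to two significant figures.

2.3

C ≈ ε_8 / ε_7^2
  = 5.151e-17 / (4.735e-9)^2
  = 5.151e-17 / 2.24202e-17 ≈ 2.2975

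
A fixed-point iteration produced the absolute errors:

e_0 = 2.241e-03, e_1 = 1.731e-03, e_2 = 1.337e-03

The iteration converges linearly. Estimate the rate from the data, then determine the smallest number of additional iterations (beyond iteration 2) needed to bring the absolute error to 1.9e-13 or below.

Rate ρ ≈ e_2/e_1 = 1.337e-03/1.731e-03 = 0.7724.
After j more steps, e_{2+j} ≈ 1.337e-03·ρ^j; need ρ^j ≤ 1.9e-13/1.337e-03 = 1.42109e-10.
j ≥ ln(1.42109e-10)/ln(0.7724) = -22.6744/-0.25825 = 87.800.
So 88 more iterations are needed.

88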